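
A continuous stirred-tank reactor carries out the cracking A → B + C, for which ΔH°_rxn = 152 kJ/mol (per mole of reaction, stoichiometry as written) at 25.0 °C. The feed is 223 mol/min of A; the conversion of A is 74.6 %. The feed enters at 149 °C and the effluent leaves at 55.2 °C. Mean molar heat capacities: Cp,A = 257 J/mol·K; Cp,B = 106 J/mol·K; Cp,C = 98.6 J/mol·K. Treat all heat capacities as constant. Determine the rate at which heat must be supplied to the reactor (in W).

Extent of reaction ξ = 0.746 × 223 = 166.36 mol/min
Reaction term: ξ·ΔH°_rxn = 166.36 × 152 = 25286 kJ/min
Sensible, feed 149→25 °C: -7106.6 kJ/min
Outlet flows (mol/min): A 56.642, B 166.36, C 166.36
Sensible, products 25→55.2 °C: 1467.5 kJ/min
Q = ΔH = 19647 kJ/min = 327.46 kW
Heat supplied = 327460 W

Q_in = 327000 W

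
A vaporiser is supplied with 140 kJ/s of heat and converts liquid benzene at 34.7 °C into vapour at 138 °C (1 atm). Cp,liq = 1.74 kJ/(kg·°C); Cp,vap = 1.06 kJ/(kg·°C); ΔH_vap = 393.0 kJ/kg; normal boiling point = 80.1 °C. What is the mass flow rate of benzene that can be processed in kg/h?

ṁ = 945 kg/h

Δh = 1.74×(80.1−34.7) + 393.0 + 1.06×(138−80.1) = 533.37 kJ/kg
Q = 140 kJ/s = 140 kJ/s = 504000 kJ/h
ṁ = Q/Δh = 504000 / 533.37 = 944.94 kg/h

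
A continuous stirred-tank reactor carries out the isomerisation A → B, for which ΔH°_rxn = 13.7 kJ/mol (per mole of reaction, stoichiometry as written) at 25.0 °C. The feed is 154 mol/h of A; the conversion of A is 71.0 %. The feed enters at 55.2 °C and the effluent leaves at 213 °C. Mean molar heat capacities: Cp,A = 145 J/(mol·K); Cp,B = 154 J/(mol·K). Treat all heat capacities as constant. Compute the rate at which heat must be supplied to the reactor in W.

Q_in = 1450 W

Extent of reaction ξ = 0.710 × 154 = 109.34 mol/h
Reaction term: ξ·ΔH°_rxn = 109.34 × 13.7 = 1498 kJ/h
Sensible, feed 55.2→25 °C: -674.37 kJ/h
Outlet flows (mol/h): A 44.66, B 109.34
Sensible, products 25→213 °C: 4383 kJ/h
Q = ΔH = 5206.6 kJ/h = 1.4463 kW
Heat supplied = 1446.3 W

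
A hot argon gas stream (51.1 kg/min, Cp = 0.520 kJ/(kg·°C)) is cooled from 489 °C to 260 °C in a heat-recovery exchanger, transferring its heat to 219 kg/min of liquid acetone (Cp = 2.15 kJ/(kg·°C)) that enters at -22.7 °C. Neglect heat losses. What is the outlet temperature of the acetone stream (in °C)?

T_c,out = -9.78 °C

Heat released by hot stream: Q = 51.1 × 0.520 × (489 − 260) = 6085 kJ/min
Energy balance on cold side (adiabatic exchanger): Q = ṁ_c·Cp_c·(T_c,out − T_c,in)
T_c,out = -22.7 + 6085/(219 × 2.15) = -9.7766 °C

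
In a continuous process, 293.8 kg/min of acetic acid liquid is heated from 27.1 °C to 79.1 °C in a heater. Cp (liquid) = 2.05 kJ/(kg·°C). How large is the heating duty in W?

Q = 522000 W

Q = ṁ·Cp·ΔT = 293.8 × 2.05 × (79.1 − 27.1) = 31319 kJ/min
Converting: 31319 / 60 s = 521.98 kW
Heating duty = 521980 W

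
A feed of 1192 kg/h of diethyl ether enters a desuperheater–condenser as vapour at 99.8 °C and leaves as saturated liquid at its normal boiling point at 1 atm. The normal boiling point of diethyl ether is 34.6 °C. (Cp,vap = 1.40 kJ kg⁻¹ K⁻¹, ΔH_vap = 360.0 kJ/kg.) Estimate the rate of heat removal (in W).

Q_c = 149000 W

vapour 99.8→34.6 °C: -91.28 kJ/kg
condensation at 34.6 °C: -360 kJ/kg
Δh = -91.28 + -360 = -451.28 kJ/kg
Q = ṁ·Δh = 1192 kg/h × -451.28 kJ/kg = -537930 kJ/h
|Q| = 149.42 kW = 149420 W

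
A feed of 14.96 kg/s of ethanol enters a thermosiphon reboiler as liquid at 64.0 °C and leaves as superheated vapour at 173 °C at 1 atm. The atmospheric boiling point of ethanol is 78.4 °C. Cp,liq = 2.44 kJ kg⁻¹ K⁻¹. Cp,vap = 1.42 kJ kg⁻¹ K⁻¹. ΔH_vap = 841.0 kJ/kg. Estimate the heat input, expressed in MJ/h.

liquid 64.0→78.4 °C: 35.136 kJ/kg
vaporisation at 78.4 °C: 841 kJ/kg
vapour 78.4→173 °C: 134.33 kJ/kg
Δh = 35.136 + 841 + 134.33 = 1010.5 kJ/kg
Q = ṁ·Δh = 14.96 kg/s × 1010.5 kJ/kg = 15117 kJ/s
|Q| = 15117 kW = 54420 MJ/h

Q = 54400 MJ/h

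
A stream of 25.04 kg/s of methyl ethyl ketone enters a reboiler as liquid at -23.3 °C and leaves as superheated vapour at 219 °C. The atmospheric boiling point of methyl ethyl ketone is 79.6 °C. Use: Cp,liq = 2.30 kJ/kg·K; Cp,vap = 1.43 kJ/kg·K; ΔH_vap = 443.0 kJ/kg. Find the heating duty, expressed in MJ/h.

liquid -23.3→79.6 °C: 236.67 kJ/kg
vaporisation at 79.6 °C: 443 kJ/kg
vapour 79.6→219 °C: 199.34 kJ/kg
Δh = 236.67 + 443 + 199.34 = 879.01 kJ/kg
Q = ṁ·Δh = 25.04 kg/s × 879.01 kJ/kg = 22010 kJ/s
|Q| = 22010 kW = 79238 MJ/h

Q = 79200 MJ/h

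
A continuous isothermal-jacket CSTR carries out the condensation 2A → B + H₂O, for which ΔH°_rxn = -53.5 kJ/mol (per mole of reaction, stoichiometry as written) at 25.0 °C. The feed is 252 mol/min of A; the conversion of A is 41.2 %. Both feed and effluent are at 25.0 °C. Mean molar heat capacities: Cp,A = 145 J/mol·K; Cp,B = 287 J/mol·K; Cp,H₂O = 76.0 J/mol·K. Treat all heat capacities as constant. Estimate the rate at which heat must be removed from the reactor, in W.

Q_out = 46300 W

Extent of reaction ξ = 0.412 × 252 / 2 = 51.912 mol/min
Reaction term: ξ·ΔH°_rxn = 51.912 × -53.5 = -2777.3 kJ/min
Q = ΔH = -2777.3 kJ/min = -46.288 kW
Heat removed = 46288 W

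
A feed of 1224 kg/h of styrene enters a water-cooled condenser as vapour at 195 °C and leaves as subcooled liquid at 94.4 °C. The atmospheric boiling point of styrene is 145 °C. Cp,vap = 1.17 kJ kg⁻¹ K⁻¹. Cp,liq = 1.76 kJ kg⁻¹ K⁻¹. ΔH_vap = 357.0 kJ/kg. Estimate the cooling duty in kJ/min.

Q_c = 10300 kJ/min

vapour 195→145 °C: -58.5 kJ/kg
condensation at 145 °C: -357 kJ/kg
liquid 145→94.4 °C: -89.056 kJ/kg
Δh = -58.5 + -357 + -89.056 = -504.56 kJ/kg
Q = ṁ·Δh = 1224 kg/h × -504.56 kJ/kg = -617580 kJ/h
|Q| = 171.55 kW = 10293 kJ/min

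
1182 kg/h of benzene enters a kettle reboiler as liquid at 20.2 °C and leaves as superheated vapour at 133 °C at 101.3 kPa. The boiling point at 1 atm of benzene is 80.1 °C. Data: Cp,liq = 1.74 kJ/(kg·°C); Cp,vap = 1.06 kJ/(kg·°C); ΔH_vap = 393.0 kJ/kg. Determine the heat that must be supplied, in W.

liquid 20.2→80.1 °C: 104.23 kJ/kg
vaporisation at 80.1 °C: 393 kJ/kg
vapour 80.1→133 °C: 56.074 kJ/kg
Δh = 104.23 + 393 + 56.074 = 553.3 kJ/kg
Q = ṁ·Δh = 1182 kg/h × 553.3 kJ/kg = 654000 kJ/h
|Q| = 181.67 kW = 181670 W

Q = 182000 W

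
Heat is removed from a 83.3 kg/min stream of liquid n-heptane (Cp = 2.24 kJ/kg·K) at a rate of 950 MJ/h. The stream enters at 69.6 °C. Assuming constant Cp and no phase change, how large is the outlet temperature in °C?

Q = 950 MJ/h = 15833 kJ/min
ΔT = Q/(ṁ·Cp) = 15833/(83.3×2.24) = 84.855 K
T_out = 69.6 − 84.855 = -15.255 °C

T_out = -15.3 °C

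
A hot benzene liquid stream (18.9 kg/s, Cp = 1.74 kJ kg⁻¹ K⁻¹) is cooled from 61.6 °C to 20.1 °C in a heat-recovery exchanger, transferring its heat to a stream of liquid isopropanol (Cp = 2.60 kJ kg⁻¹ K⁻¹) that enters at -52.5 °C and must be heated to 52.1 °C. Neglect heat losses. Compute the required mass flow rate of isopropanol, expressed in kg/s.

Heat released by hot stream: Q = 18.9 × 1.74 × (61.6 − 20.1) = 1364.8 kJ/s
Energy balance on cold side (adiabatic exchanger): Q = ṁ_c·Cp_c·(T_c,out − T_c,in)
ṁ_c = 1364.8 / [2.60 × (52.1 − -52.5)] = 5.0183 kg/s

ṁ_c = 5.02 kg/s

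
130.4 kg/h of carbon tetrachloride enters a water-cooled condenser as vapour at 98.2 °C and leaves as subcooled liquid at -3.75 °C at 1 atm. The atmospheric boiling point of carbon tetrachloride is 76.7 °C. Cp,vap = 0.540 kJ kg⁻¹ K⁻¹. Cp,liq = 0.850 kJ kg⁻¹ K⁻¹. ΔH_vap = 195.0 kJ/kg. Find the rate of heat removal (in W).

Q_c = 9960 W

vapour 98.2→76.7 °C: -11.61 kJ/kg
condensation at 76.7 °C: -195 kJ/kg
liquid 76.7→-3.75 °C: -68.383 kJ/kg
Δh = -11.61 + -195 + -68.383 = -274.99 kJ/kg
Q = ṁ·Δh = 130.4 kg/h × -274.99 kJ/kg = -35859 kJ/h
|Q| = 9.9608 kW = 9960.8 W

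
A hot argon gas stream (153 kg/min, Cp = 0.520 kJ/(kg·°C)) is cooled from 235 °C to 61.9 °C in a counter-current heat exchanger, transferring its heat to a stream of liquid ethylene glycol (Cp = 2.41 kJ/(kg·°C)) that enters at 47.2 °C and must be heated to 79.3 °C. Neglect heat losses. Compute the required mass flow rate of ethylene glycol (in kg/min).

Heat released by hot stream: Q = 153 × 0.520 × (235 − 61.9) = 13772 kJ/min
Energy balance on cold side (adiabatic exchanger): Q = ṁ_c·Cp_c·(T_c,out − T_c,in)
ṁ_c = 13772 / [2.41 × (79.3 − 47.2)] = 178.02 kg/min

ṁ_c = 178 kg/min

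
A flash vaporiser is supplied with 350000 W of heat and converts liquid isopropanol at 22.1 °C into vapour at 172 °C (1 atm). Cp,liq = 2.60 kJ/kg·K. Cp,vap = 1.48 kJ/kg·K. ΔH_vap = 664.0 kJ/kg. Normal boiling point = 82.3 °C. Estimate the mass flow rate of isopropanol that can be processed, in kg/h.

ṁ = 1320 kg/h

Δh = 2.60×(82.3−22.1) + 664.0 + 1.48×(172−82.3) = 953.28 kJ/kg
Q = 350000 W = 350 kJ/s = 1.26e+06 kJ/h
ṁ = Q/Δh = 1.26e+06 / 953.28 = 1321.8 kg/h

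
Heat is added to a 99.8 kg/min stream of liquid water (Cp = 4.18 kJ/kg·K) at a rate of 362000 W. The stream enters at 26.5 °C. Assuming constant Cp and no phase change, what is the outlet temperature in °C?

Q = 362000 W = 21720 kJ/min
ΔT = Q/(ṁ·Cp) = 21720/(99.8×4.18) = 52.066 K
T_out = 26.5 + 52.066 = 78.566 °C

T_out = 78.6 °C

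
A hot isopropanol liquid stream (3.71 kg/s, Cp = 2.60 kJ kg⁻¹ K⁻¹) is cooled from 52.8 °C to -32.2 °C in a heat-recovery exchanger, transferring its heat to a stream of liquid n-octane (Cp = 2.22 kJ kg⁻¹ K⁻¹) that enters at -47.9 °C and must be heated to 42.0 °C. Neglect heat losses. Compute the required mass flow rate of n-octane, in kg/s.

ṁ_c = 4.11 kg/s

Heat released by hot stream: Q = 3.71 × 2.60 × (52.8 − -32.2) = 819.91 kJ/s
Energy balance on cold side (adiabatic exchanger): Q = ṁ_c·Cp_c·(T_c,out − T_c,in)
ṁ_c = 819.91 / [2.22 × (42.0 − -47.9)] = 4.1082 kg/s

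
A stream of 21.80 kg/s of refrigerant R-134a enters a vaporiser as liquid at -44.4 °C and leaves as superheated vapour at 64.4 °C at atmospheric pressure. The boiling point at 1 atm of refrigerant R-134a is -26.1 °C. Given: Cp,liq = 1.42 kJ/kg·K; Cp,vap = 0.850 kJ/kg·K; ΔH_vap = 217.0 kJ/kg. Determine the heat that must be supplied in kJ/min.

Q = 418000 kJ/min

liquid -44.4→-26.1 °C: 25.986 kJ/kg
vaporisation at -26.1 °C: 217 kJ/kg
vapour -26.1→64.4 °C: 76.925 kJ/kg
Δh = 25.986 + 217 + 76.925 = 319.91 kJ/kg
Q = ṁ·Δh = 21.80 kg/s × 319.91 kJ/kg = 6974.1 kJ/s
|Q| = 6974.1 kW = 418440 kJ/min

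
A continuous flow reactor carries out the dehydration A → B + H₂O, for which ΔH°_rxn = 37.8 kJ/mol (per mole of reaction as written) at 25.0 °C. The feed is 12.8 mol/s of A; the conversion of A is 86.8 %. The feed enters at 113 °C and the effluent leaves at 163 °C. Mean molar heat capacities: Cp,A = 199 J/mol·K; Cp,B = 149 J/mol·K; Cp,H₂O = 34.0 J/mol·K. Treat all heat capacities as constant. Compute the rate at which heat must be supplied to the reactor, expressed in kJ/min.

Extent of reaction ξ = 0.868 × 12.8 = 11.11 mol/s
Reaction term: ξ·ΔH°_rxn = 11.11 × 37.8 = 419.97 kJ/s
Sensible, feed 113→25 °C: -224.15 kJ/s
Outlet flows (mol/s): A 1.6896, B 11.11, H₂O 11.11
Sensible, products 25→163 °C: 326.98 kJ/s
Q = ΔH = 522.8 kJ/s = 522.8 kW
Heat supplied = 31368 kJ/min

Q_in = 31400 kJ/min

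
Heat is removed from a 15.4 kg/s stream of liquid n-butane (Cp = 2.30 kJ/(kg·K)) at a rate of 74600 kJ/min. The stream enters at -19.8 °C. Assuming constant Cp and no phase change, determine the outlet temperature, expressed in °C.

T_out = -54.9 °C

Q = 74600 kJ/min = 1243.3 kJ/s
ΔT = Q/(ṁ·Cp) = 1243.3/(15.4×2.30) = 35.103 K
T_out = -19.8 − 35.103 = -54.903 °C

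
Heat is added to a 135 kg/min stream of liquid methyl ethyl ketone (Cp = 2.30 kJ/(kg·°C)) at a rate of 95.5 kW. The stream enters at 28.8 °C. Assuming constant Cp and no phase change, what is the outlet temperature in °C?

T_out = 47.3 °C

Q = 95.5 kW = 5730 kJ/min
ΔT = Q/(ṁ·Cp) = 5730/(135×2.30) = 18.454 K
T_out = 28.8 + 18.454 = 47.254 °C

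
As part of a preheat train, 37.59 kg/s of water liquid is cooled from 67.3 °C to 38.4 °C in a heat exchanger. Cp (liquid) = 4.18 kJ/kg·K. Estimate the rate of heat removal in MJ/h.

Q = ṁ·Cp·ΔT = 37.59 × 4.18 × (38.4 − 67.3) = -4540.9 kJ/s
Cooling duty = 16347 MJ/h

Q_c = 16300 MJ/h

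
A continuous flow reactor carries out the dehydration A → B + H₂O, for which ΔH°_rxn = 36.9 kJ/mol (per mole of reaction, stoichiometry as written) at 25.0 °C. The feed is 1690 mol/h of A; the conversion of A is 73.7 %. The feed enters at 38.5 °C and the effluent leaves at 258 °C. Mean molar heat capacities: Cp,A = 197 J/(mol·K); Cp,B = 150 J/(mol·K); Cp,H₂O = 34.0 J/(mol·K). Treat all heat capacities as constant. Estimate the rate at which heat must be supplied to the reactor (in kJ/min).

Extent of reaction ξ = 0.737 × 1690 = 1245.5 mol/h
Reaction term: ξ·ΔH°_rxn = 1245.5 × 36.9 = 45960 kJ/h
Sensible, feed 38.5→25 °C: -4494.6 kJ/h
Outlet flows (mol/h): A 444.47, B 1245.5, H₂O 1245.5
Sensible, products 25→258 °C: 73800 kJ/h
Q = ΔH = 115270 kJ/h = 32.018 kW
Heat supplied = 1921.1 kJ/min

Q_in = 1920 kJ/min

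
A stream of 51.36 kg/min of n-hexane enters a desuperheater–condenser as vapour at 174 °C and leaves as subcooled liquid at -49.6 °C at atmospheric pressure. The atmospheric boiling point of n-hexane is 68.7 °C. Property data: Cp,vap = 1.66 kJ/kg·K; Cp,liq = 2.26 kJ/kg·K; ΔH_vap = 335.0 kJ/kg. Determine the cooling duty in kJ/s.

vapour 174→68.7 °C: -174.8 kJ/kg
condensation at 68.7 °C: -335 kJ/kg
liquid 68.7→-49.6 °C: -267.36 kJ/kg
Δh = -174.8 + -335 + -267.36 = -777.16 kJ/kg
Q = ṁ·Δh = 51.36 kg/min × -777.16 kJ/kg = -39915 kJ/min
|Q| = 665.25 kW

Q_c = 665 kJ/s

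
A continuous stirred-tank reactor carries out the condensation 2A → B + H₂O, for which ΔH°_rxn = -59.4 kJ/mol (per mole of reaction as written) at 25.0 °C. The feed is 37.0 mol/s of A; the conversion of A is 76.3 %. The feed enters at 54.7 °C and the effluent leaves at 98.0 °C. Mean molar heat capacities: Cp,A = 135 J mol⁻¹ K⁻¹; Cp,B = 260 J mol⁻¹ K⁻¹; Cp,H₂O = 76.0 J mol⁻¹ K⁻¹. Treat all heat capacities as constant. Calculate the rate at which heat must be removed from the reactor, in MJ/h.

Q_out = 2000 MJ/h

Extent of reaction ξ = 0.763 × 37.0 / 2 = 14.116 mol/s
Reaction term: ξ·ΔH°_rxn = 14.116 × -59.4 = -838.46 kJ/s
Sensible, feed 54.7→25 °C: -148.35 kJ/s
Outlet flows (mol/s): A 8.769, B 14.116, H₂O 14.116
Sensible, products 25→98.0 °C: 432.64 kJ/s
Q = ΔH = -554.17 kJ/s = -554.17 kW
Heat removed = 1995 MJ/h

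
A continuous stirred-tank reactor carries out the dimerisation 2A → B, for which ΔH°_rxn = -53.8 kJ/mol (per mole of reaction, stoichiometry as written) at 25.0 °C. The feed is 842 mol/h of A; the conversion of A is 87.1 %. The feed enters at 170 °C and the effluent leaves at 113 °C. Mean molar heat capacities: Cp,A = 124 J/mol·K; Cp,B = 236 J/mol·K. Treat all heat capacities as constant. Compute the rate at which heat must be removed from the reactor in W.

Q_out = 7240 W

Extent of reaction ξ = 0.871 × 842 / 2 = 366.69 mol/h
Reaction term: ξ·ΔH°_rxn = 366.69 × -53.8 = -19728 kJ/h
Sensible, feed 170→25 °C: -15139 kJ/h
Outlet flows (mol/h): A 108.62, B 366.69
Sensible, products 25→113 °C: 8800.7 kJ/h
Q = ΔH = -26066 kJ/h = -7.2407 kW
Heat removed = 7240.7 W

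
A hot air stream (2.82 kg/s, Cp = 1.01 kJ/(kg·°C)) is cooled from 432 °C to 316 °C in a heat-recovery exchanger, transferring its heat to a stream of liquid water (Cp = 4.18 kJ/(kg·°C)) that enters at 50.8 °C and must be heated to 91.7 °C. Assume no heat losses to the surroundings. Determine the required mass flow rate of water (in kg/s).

ṁ_c = 1.93 kg/s

Heat released by hot stream: Q = 2.82 × 1.01 × (432 − 316) = 330.39 kJ/s
Energy balance on cold side (adiabatic exchanger): Q = ṁ_c·Cp_c·(T_c,out − T_c,in)
ṁ_c = 330.39 / [4.18 × (91.7 − 50.8)] = 1.9325 kg/s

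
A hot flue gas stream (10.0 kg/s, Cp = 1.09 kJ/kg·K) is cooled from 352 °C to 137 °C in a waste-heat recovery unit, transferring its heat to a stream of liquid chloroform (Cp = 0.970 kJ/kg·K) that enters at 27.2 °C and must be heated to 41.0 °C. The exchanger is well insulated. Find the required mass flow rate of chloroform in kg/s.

Heat released by hot stream: Q = 10.0 × 1.09 × (352 − 137) = 2343.5 kJ/s
Energy balance on cold side (adiabatic exchanger): Q = ṁ_c·Cp_c·(T_c,out − T_c,in)
ṁ_c = 2343.5 / [0.970 × (41.0 − 27.2)] = 175.07 kg/s

ṁ_c = 175 kg/s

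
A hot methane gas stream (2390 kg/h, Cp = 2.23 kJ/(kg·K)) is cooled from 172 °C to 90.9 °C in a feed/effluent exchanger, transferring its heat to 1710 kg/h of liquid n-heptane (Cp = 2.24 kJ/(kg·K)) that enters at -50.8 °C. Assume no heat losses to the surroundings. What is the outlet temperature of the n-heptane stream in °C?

T_c,out = 62.0 °C

Heat released by hot stream: Q = 2390 × 2.23 × (172 − 90.9) = 432240 kJ/h
Energy balance on cold side (adiabatic exchanger): Q = ṁ_c·Cp_c·(T_c,out − T_c,in)
T_c,out = -50.8 + 432240/(1710 × 2.24) = 62.044 °C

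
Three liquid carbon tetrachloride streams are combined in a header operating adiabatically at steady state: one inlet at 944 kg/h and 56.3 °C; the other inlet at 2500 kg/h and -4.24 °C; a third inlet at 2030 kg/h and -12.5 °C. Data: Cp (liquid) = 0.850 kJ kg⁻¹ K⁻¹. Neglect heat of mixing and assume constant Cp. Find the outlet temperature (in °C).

T_out = 3.14 °C

No heat crosses the boundary, so H_out = H_in.
Σ ṁᵢCp,ᵢTᵢ = 944×0.850×56.3 + 2500×0.850×-4.24 + 2030×0.850×-12.5 = 14596
Σ ṁᵢCp,ᵢ = 944×0.850 + 2500×0.850 + 2030×0.850 = 4652.9
T_out = 14596 / 4652.9 = 3.137 °C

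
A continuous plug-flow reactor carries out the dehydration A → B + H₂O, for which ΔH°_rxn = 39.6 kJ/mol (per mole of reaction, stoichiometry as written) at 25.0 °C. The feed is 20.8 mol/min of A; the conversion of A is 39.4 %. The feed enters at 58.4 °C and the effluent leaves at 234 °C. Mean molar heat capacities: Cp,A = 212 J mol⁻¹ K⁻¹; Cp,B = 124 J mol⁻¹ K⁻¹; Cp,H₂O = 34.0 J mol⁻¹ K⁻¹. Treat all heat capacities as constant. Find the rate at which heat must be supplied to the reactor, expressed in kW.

Q_in = 16.8 kW

Extent of reaction ξ = 0.394 × 20.8 = 8.1952 mol/min
Reaction term: ξ·ΔH°_rxn = 8.1952 × 39.6 = 324.53 kJ/min
Sensible, feed 58.4→25 °C: -147.28 kJ/min
Outlet flows (mol/min): A 12.605, B 8.1952, H₂O 8.1952
Sensible, products 25→234 °C: 829.12 kJ/min
Q = ΔH = 1006.4 kJ/min = 16.773 kW
Heat supplied = 16.773 kW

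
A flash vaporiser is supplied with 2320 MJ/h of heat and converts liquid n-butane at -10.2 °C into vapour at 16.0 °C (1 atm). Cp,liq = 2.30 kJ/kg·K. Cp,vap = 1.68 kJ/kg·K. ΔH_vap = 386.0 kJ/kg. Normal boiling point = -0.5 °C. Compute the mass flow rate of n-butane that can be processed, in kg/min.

ṁ = 88.7 kg/min

Δh = 2.30×(-0.5−-10.2) + 386.0 + 1.68×(16.0−-0.5) = 436.03 kJ/kg
Q = 2320 MJ/h = 644.44 kJ/s = 38667 kJ/min
ṁ = Q/Δh = 38667 / 436.03 = 88.679 kg/min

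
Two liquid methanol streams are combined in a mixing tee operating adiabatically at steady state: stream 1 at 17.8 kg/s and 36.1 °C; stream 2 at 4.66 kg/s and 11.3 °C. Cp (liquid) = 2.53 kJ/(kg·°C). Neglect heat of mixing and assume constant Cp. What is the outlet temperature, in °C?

No heat crosses the boundary, so H_out = H_in.
T_out = Σ ṁᵢCp,ᵢTᵢ / Σ ṁᵢCp,ᵢ
      = 1759 / 56.824 = 30.954 °C

T_out = 31.0 °C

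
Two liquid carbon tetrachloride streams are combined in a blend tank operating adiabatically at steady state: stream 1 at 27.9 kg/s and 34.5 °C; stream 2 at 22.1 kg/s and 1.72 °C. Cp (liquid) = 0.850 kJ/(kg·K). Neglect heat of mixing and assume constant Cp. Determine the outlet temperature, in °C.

T_out = 20.0 °C

No heat crosses the boundary, so H_out = H_in.
Σ ṁᵢCp,ᵢTᵢ = 27.9×0.850×34.5 + 22.1×0.850×1.72 = 850.48
Σ ṁᵢCp,ᵢ = 27.9×0.850 + 22.1×0.850 = 42.5
T_out = 850.48 / 42.5 = 20.011 °C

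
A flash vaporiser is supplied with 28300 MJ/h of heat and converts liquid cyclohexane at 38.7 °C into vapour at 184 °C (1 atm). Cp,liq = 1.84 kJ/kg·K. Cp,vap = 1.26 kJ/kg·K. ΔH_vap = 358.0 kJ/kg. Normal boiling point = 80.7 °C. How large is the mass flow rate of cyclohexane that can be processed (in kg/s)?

Δh = 1.84×(80.7−38.7) + 358.0 + 1.26×(184−80.7) = 565.44 kJ/kg
Q = 28300 MJ/h = 7861.1 kJ/s = 7861.1 kJ/s
ṁ = Q/Δh = 7861.1 / 565.44 = 13.903 kg/s

ṁ = 13.9 kg/s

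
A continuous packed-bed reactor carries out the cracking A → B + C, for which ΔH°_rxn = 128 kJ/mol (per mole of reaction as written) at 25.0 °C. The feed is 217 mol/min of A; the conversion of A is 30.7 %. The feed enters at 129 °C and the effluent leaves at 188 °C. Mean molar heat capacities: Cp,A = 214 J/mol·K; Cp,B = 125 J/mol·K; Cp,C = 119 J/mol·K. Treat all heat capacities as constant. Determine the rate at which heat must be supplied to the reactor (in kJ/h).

Extent of reaction ξ = 0.307 × 217 = 66.619 mol/min
Reaction term: ξ·ΔH°_rxn = 66.619 × 128 = 8527.2 kJ/min
Sensible, feed 129→25 °C: -4829.6 kJ/min
Outlet flows (mol/min): A 150.38, B 66.619, C 66.619
Sensible, products 25→188 °C: 7895.2 kJ/min
Q = ΔH = 11593 kJ/min = 193.21 kW
Heat supplied = 695570 kJ/h

Q_in = 696000 kJ/h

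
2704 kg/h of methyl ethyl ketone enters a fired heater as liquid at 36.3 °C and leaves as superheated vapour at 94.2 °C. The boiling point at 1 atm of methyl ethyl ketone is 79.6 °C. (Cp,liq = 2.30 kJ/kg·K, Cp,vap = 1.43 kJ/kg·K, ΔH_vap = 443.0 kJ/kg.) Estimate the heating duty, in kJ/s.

Q = 423 kJ/s

liquid 36.3→79.6 °C: 99.59 kJ/kg
vaporisation at 79.6 °C: 443 kJ/kg
vapour 79.6→94.2 °C: 20.878 kJ/kg
Δh = 99.59 + 443 + 20.878 = 563.47 kJ/kg
Q = ṁ·Δh = 2704 kg/h × 563.47 kJ/kg = 1.5236e+06 kJ/h
|Q| = 423.23 kW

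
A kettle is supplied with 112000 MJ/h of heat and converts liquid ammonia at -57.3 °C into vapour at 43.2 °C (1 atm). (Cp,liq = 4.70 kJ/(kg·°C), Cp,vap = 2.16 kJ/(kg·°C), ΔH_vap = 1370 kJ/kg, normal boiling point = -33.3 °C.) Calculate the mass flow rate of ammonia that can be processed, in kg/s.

Δh = 4.70×(-33.3−-57.3) + 1370 + 2.16×(43.2−-33.3) = 1648 kJ/kg
Q = 112000 MJ/h = 31111 kJ/s = 31111 kJ/s
ṁ = Q/Δh = 31111 / 1648 = 18.878 kg/s

ṁ = 18.9 kg/s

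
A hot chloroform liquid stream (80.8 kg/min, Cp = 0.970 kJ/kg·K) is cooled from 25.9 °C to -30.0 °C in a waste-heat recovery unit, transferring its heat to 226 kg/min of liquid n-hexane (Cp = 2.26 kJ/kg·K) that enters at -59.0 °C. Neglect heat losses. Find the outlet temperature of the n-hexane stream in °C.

T_c,out = -50.4 °C

Heat released by hot stream: Q = 80.8 × 0.970 × (25.9 − -30.0) = 4381.2 kJ/min
Energy balance on cold side (adiabatic exchanger): Q = ṁ_c·Cp_c·(T_c,out − T_c,in)
T_c,out = -59.0 + 4381.2/(226 × 2.26) = -50.422 °C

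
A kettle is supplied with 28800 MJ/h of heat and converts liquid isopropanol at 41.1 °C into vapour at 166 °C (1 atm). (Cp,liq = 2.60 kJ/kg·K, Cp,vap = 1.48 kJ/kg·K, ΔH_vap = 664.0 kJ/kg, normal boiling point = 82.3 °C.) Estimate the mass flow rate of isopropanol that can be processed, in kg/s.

Δh = 2.60×(82.3−41.1) + 664.0 + 1.48×(166−82.3) = 895 kJ/kg
Q = 28800 MJ/h = 8000 kJ/s = 8000 kJ/s
ṁ = Q/Δh = 8000 / 895 = 8.9386 kg/s

ṁ = 8.94 kg/s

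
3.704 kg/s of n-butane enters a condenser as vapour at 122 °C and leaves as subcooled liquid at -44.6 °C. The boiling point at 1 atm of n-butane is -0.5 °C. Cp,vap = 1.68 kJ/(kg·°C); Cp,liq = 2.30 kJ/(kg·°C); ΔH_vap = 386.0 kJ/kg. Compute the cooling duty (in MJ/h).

Q_c = 9240 MJ/h

vapour 122→-0.5 °C: -205.8 kJ/kg
condensation at -0.5 °C: -386 kJ/kg
liquid -0.5→-44.6 °C: -101.43 kJ/kg
Δh = -205.8 + -386 + -101.43 = -693.23 kJ/kg
Q = ṁ·Δh = 3.704 kg/s × -693.23 kJ/kg = -2567.7 kJ/s
|Q| = 2567.7 kW = 9243.8 MJ/h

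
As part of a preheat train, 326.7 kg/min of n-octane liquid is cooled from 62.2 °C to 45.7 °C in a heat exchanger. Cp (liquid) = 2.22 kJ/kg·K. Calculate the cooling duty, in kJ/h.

Q = ṁ·Cp·ΔT = 326.7 × 2.22 × (45.7 − 62.2) = -11967 kJ/min
Converting: 11967 / 60 s = 199.45 kW
Cooling duty = 718020 kJ/h

Q_c = 718000 kJ/h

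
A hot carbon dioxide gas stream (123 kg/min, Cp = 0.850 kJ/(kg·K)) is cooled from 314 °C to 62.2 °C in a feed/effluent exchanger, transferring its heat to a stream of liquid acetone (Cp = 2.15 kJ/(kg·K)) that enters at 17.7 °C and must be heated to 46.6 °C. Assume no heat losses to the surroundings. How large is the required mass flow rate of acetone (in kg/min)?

Heat released by hot stream: Q = 123 × 0.850 × (314 − 62.2) = 26326 kJ/min
Energy balance on cold side (adiabatic exchanger): Q = ṁ_c·Cp_c·(T_c,out − T_c,in)
ṁ_c = 26326 / [2.15 × (46.6 − 17.7)] = 423.69 kg/min

ṁ_c = 424 kg/min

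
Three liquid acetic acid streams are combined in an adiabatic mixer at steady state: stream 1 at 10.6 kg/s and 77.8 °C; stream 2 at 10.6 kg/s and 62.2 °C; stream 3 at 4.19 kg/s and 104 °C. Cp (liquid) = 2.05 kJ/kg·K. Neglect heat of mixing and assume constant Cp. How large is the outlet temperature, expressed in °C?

No heat crosses the boundary, so H_out = H_in.
T_out = Σ ṁᵢCp,ᵢTᵢ / Σ ṁᵢCp,ᵢ
      = 3935.5 / 52.049 = 75.611 °C

T_out = 75.6 °C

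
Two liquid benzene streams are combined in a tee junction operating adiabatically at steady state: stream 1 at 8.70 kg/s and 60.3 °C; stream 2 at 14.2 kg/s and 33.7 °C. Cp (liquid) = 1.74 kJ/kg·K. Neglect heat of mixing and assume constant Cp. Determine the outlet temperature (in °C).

Energy balance with Q = 0: Σ ṁᵢCp,ᵢ(T_out − Tᵢ) = 0
Σ ṁᵢCp,ᵢTᵢ = 8.70×1.74×60.3 + 14.2×1.74×33.7 = 1745.5
Σ ṁᵢCp,ᵢ = 8.70×1.74 + 14.2×1.74 = 39.846
T_out = 1745.5 / 39.846 = 43.806 °C

T_out = 43.8 °C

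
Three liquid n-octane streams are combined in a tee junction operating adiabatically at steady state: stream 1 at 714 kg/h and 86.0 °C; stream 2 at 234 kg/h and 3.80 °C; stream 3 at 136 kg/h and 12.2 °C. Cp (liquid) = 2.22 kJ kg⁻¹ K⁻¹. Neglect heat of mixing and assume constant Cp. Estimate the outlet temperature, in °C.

T_out = 59.0 °C

Adiabatic, steady state ⇒ Σ ṁᵢCp,ᵢ(T_out − Tᵢ) = 0
T_out = Σ ṁᵢCp,ᵢTᵢ / Σ ṁᵢCp,ᵢ
      = 141970 / 2406.5 = 58.997 °C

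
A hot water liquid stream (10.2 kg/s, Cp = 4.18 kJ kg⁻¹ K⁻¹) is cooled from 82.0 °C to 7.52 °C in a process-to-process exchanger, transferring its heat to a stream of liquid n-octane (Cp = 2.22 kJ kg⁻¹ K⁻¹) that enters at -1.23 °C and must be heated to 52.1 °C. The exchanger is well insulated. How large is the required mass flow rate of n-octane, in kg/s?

Heat released by hot stream: Q = 10.2 × 4.18 × (82.0 − 7.52) = 3175.5 kJ/s
Energy balance on cold side (adiabatic exchanger): Q = ṁ_c·Cp_c·(T_c,out − T_c,in)
ṁ_c = 3175.5 / [2.22 × (52.1 − -1.23)] = 26.822 kg/s

ṁ_c = 26.8 kg/s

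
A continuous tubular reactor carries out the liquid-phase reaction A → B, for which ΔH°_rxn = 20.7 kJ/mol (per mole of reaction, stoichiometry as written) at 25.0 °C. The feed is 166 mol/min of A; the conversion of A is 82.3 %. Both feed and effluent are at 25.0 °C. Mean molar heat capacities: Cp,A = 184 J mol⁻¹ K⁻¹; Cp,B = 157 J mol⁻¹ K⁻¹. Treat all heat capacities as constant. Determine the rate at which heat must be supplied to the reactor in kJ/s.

Q_in = 47.1 kJ/s

Extent of reaction ξ = 0.823 × 166 = 136.62 mol/min
Reaction term: ξ·ΔH°_rxn = 136.62 × 20.7 = 2828 kJ/min
Q = ΔH = 2828 kJ/min = 47.133 kW
Heat supplied = 47.133 kJ/s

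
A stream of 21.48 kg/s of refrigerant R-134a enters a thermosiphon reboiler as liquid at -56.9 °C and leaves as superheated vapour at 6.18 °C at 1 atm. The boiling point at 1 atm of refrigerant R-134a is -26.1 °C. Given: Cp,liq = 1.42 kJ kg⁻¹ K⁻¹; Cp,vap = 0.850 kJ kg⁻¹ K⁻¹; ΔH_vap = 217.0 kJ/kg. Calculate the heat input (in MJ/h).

liquid -56.9→-26.1 °C: 43.736 kJ/kg
vaporisation at -26.1 °C: 217 kJ/kg
vapour -26.1→6.18 °C: 27.438 kJ/kg
Δh = 43.736 + 217 + 27.438 = 288.17 kJ/kg
Q = ṁ·Δh = 21.48 kg/s × 288.17 kJ/kg = 6190 kJ/s
|Q| = 6190 kW = 22284 MJ/h

Q = 22300 MJ/h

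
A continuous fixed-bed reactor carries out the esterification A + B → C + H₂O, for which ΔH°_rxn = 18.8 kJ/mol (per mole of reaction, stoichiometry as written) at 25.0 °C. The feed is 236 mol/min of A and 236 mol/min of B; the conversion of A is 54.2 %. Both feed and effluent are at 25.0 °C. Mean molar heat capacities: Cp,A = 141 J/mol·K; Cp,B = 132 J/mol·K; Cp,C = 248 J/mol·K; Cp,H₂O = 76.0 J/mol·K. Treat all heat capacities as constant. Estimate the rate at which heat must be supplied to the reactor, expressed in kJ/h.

Extent of reaction ξ = 0.542 × 236 = 127.91 mol/min
Reaction term: ξ·ΔH°_rxn = 127.91 × 18.8 = 2404.7 kJ/min
Q = ΔH = 2404.7 kJ/min = 40.079 kW
Heat supplied = 144280 kJ/h

Q_in = 144000 kJ/h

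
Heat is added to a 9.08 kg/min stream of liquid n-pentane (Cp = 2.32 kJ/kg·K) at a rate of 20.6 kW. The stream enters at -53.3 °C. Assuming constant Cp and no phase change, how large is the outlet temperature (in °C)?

Q = 20.6 kW = 1236 kJ/min
ΔT = Q/(ṁ·Cp) = 1236/(9.08×2.32) = 58.674 K
T_out = -53.3 + 58.674 = 5.3739 °C

T_out = 5.37 °C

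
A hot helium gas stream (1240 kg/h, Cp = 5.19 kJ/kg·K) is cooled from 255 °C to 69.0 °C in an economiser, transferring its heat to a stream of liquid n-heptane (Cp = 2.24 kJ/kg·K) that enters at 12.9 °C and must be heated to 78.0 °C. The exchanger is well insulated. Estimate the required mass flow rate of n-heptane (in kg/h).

ṁ_c = 8210 kg/h

Heat released by hot stream: Q = 1240 × 5.19 × (255 − 69.0) = 1.197e+06 kJ/h
Energy balance on cold side (adiabatic exchanger): Q = ṁ_c·Cp_c·(T_c,out − T_c,in)
ṁ_c = 1.197e+06 / [2.24 × (78.0 − 12.9)] = 8208.7 kg/h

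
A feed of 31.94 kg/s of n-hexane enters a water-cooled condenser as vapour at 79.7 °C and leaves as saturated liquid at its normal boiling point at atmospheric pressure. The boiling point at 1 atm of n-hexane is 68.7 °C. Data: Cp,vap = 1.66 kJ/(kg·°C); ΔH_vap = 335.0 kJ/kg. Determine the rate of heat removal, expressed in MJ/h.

vapour 79.7→68.7 °C: -18.26 kJ/kg
condensation at 68.7 °C: -335 kJ/kg
Δh = -18.26 + -335 = -353.26 kJ/kg
Q = ṁ·Δh = 31.94 kg/s × -353.26 kJ/kg = -11283 kJ/s
|Q| = 11283 kW = 40619 MJ/h

Q_c = 40600 MJ/h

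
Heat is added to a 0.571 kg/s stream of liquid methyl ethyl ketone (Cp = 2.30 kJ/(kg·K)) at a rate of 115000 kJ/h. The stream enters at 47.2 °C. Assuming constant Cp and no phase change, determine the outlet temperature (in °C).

T_out = 71.5 °C

Q = 115000 kJ/h = 31.944 kJ/s
ΔT = Q/(ṁ·Cp) = 31.944/(0.571×2.30) = 24.324 K
T_out = 47.2 + 24.324 = 71.524 °C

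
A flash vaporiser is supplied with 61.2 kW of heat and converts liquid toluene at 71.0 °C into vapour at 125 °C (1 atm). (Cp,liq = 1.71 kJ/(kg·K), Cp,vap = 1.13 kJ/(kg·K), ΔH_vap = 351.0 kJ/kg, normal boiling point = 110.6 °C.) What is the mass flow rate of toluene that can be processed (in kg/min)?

Δh = 1.71×(110.6−71.0) + 351.0 + 1.13×(125−110.6) = 434.99 kJ/kg
Q = 61.2 kW = 61.2 kJ/s = 3672 kJ/min
ṁ = Q/Δh = 3672 / 434.99 = 8.4416 kg/min

ṁ = 8.44 kg/min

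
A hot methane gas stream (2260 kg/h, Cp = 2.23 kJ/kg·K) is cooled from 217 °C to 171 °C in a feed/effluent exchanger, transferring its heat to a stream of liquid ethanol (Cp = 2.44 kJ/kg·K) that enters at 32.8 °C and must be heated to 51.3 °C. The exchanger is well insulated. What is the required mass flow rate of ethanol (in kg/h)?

ṁ_c = 5140 kg/h

Heat released by hot stream: Q = 2260 × 2.23 × (217 − 171) = 231830 kJ/h
Energy balance on cold side (adiabatic exchanger): Q = ṁ_c·Cp_c·(T_c,out − T_c,in)
ṁ_c = 231830 / [2.44 × (51.3 − 32.8)] = 5135.8 kg/h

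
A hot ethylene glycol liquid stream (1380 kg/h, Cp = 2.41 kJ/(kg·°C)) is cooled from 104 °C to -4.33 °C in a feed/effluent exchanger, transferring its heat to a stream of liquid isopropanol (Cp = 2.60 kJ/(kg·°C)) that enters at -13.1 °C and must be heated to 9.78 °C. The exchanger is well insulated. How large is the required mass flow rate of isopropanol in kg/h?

ṁ_c = 6060 kg/h

Heat released by hot stream: Q = 1380 × 2.41 × (104 − -4.33) = 360280 kJ/h
Energy balance on cold side (adiabatic exchanger): Q = ṁ_c·Cp_c·(T_c,out − T_c,in)
ṁ_c = 360280 / [2.60 × (9.78 − -13.1)] = 6056.4 kg/h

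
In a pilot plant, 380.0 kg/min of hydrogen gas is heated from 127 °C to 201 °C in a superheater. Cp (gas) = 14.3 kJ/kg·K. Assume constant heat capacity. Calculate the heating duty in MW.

Q = ṁ·Cp·ΔT = 380.0 × 14.3 × (201 − 127) = 402120 kJ/min
Converting: 402120 / 60 s = 6701.9 kW
Heating duty = 6.7019 MW

Q = 6.70 MW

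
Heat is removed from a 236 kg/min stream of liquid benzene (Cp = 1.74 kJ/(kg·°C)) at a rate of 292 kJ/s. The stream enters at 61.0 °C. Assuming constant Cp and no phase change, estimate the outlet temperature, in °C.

Q = 292 kJ/s = 17520 kJ/min
ΔT = Q/(ṁ·Cp) = 17520/(236×1.74) = 42.665 K
T_out = 61.0 − 42.665 = 18.335 °C

T_out = 18.3 °C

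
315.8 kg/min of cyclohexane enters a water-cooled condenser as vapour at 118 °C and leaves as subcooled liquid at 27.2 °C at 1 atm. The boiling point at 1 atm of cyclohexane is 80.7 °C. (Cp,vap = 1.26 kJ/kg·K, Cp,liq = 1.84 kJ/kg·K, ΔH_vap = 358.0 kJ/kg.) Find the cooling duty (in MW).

vapour 118→80.7 °C: -46.998 kJ/kg
condensation at 80.7 °C: -358 kJ/kg
liquid 80.7→27.2 °C: -98.44 kJ/kg
Δh = -46.998 + -358 + -98.44 = -503.44 kJ/kg
Q = ṁ·Δh = 315.8 kg/min × -503.44 kJ/kg = -158990 kJ/min
|Q| = 2649.8 kW = 2.6498 MW

Q_c = 2.65 MW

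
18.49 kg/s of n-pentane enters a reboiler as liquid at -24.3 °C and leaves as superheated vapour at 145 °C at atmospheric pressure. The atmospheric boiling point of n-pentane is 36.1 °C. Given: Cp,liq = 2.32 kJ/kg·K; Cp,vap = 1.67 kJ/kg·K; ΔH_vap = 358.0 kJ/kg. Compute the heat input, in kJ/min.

Q = 754000 kJ/min

liquid -24.3→36.1 °C: 140.13 kJ/kg
vaporisation at 36.1 °C: 358 kJ/kg
vapour 36.1→145 °C: 181.86 kJ/kg
Δh = 140.13 + 358 + 181.86 = 679.99 kJ/kg
Q = ṁ·Δh = 18.49 kg/s × 679.99 kJ/kg = 12573 kJ/s
|Q| = 12573 kW = 754380 kJ/min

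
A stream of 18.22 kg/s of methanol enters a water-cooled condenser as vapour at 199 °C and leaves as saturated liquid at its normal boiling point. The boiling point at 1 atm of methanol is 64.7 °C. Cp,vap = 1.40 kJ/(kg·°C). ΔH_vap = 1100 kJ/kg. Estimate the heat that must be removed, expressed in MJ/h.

Q_c = 84500 MJ/h

vapour 199→64.7 °C: -188.02 kJ/kg
condensation at 64.7 °C: -1100 kJ/kg
Δh = -188.02 + -1100 = -1288 kJ/kg
Q = ṁ·Δh = 18.22 kg/s × -1288 kJ/kg = -23468 kJ/s
|Q| = 23468 kW = 84484 MJ/h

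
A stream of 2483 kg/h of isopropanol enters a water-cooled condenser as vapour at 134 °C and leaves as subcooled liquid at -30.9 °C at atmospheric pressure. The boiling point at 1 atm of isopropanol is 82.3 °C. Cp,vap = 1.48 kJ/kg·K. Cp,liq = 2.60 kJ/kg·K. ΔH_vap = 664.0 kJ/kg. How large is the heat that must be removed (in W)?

Q_c = 714000 W

vapour 134→82.3 °C: -76.516 kJ/kg
condensation at 82.3 °C: -664 kJ/kg
liquid 82.3→-30.9 °C: -294.32 kJ/kg
Δh = -76.516 + -664 + -294.32 = -1034.8 kJ/kg
Q = ṁ·Δh = 2483 kg/h × -1034.8 kJ/kg = -2.5695e+06 kJ/h
|Q| = 713.75 kW = 713750 W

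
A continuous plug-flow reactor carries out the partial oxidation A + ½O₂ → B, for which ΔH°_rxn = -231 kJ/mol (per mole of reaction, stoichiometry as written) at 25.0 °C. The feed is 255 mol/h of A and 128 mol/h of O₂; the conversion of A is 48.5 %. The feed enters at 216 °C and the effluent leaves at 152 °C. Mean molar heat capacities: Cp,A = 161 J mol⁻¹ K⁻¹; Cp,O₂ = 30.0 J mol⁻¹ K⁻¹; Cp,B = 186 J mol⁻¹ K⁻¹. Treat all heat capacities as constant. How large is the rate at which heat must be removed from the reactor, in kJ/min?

Q_out = 521 kJ/min

Extent of reaction ξ = 0.485 × 255 = 123.67 mol/h
Reaction term: ξ·ΔH°_rxn = 123.67 × -231 = -28569 kJ/h
Sensible, feed 216→25 °C: -8574.9 kJ/h
Outlet flows (mol/h): A 131.32, O₂ 66.162, B 123.67
Sensible, products 25→152 °C: 5858.7 kJ/h
Q = ΔH = -31285 kJ/h = -8.6903 kW
Heat removed = 521.42 kJ/min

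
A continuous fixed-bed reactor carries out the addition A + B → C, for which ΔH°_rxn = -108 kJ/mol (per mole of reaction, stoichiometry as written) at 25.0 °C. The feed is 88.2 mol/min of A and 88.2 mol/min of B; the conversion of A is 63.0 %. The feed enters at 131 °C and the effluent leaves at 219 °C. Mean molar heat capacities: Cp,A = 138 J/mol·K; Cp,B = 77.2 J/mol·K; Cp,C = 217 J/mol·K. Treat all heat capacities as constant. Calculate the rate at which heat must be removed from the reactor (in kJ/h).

Extent of reaction ξ = 0.630 × 88.2 = 55.566 mol/min
Reaction term: ξ·ΔH°_rxn = 55.566 × -108 = -6001.1 kJ/min
Sensible, feed 131→25 °C: -2011.9 kJ/min
Outlet flows (mol/min): A 32.634, B 32.634, C 55.566
Sensible, products 25→219 °C: 3701.6 kJ/min
Q = ΔH = -4311.4 kJ/min = -71.857 kW
Heat removed = 258690 kJ/h

Q_out = 259000 kJ/h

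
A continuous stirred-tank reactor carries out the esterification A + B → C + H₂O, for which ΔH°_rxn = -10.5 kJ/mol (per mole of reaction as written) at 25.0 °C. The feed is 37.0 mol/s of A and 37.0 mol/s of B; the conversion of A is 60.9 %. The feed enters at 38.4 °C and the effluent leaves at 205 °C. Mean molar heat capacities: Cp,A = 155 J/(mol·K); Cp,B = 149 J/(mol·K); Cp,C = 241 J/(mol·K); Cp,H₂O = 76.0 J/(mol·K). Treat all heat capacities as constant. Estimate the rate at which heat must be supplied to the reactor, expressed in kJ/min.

Extent of reaction ξ = 0.609 × 37.0 = 22.533 mol/s
Reaction term: ξ·ΔH°_rxn = 22.533 × -10.5 = -236.6 kJ/s
Sensible, feed 38.4→25 °C: -150.72 kJ/s
Outlet flows (mol/s): A 14.467, B 14.467, C 22.533, H₂O 22.533
Sensible, products 25→205 °C: 2077.4 kJ/s
Q = ΔH = 1690 kJ/s = 1690 kW
Heat supplied = 101400 kJ/min

Q_in = 101000 kJ/min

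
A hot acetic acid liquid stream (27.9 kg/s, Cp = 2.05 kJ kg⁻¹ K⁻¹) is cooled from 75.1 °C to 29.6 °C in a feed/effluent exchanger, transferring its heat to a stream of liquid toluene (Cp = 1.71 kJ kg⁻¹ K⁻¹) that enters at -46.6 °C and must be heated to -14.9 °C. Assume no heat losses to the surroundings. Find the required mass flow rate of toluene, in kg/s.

ṁ_c = 48.0 kg/s

Heat released by hot stream: Q = 27.9 × 2.05 × (75.1 − 29.6) = 2602.4 kJ/s
Energy balance on cold side (adiabatic exchanger): Q = ṁ_c·Cp_c·(T_c,out − T_c,in)
ṁ_c = 2602.4 / [1.71 × (-14.9 − -46.6)] = 48.008 kg/s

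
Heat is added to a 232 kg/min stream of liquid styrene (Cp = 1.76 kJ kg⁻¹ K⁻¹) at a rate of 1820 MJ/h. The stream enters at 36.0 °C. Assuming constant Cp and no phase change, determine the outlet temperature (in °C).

T_out = 110 °C

Q = 1820 MJ/h = 30333 kJ/min
ΔT = Q/(ṁ·Cp) = 30333/(232×1.76) = 74.288 K
T_out = 36.0 + 74.288 = 110.29 °C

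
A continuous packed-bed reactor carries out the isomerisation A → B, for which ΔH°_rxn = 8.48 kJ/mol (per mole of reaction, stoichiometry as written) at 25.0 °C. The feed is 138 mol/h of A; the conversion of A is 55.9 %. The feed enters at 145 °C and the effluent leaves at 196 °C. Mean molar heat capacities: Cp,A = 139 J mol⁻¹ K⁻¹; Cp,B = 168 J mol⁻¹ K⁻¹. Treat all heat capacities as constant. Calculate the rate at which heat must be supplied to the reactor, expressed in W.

Extent of reaction ξ = 0.559 × 138 = 77.142 mol/h
Reaction term: ξ·ΔH°_rxn = 77.142 × 8.48 = 654.16 kJ/h
Sensible, feed 145→25 °C: -2301.8 kJ/h
Outlet flows (mol/h): A 60.858, B 77.142
Sensible, products 25→196 °C: 3662.7 kJ/h
Q = ΔH = 2015 kJ/h = 0.55972 kW
Heat supplied = 559.72 W

Q_in = 560 W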